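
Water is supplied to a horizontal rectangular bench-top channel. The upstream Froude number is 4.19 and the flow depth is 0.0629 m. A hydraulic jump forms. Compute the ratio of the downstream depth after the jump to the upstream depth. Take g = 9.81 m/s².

y₂/y₁ = 5.45

Fr₁ = 4.19 (given).
Sequent-depth ratio: y₂/y₁ = ½[√(1 + 8Fr₁²) − 1] = ½[√141.4 − 1] = 5.45.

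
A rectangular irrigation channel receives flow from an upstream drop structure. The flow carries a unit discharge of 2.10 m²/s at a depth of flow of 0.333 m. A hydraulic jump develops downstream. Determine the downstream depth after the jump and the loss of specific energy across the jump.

y₂ = 1.49 m; ΔE = 0.773 m

V₁ = q/y₁ = 2.10/0.333 = 6.31 m/s. Fr₁ = V₁/√(g·y₁) = 6.31/√(9.81×0.333) = 3.49.
From the momentum equation for a rectangular channel, y₂/y₁ = ½[√(1 + 8Fr₁²) − 1] = ½[√98.39 − 1] = 4.46.
y₂ = 4.46 × 0.333 = 1.49 m.
V₂ = q/y₂ = 2.10/1.49 = 1.41 m/s. E₁ = y₁ + V₁²/2g = 2.36 m; E₂ = y₂ + V₂²/2g = 1.59 m. ΔE = E₁ − E₂ = 0.773 m.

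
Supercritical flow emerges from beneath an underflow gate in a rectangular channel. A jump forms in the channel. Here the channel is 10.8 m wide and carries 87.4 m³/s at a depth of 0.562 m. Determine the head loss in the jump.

ΔE = 6.37 m

q = Q/b = 87.4/10.8 = 8.09 m²/s; V₁ = q/y₁ = 14.4 m/s. Fr₁ = V₁/√(g·y₁) = 6.13.
From the momentum equation for a rectangular channel, y₂/y₁ = ½[√(1 + 8Fr₁²) − 1] = ½[√301.9 − 1] = 8.19.
y₂ = 8.19 × 0.562 = 4.60 m.
Head loss: ΔE = (y₂ − y₁)³/(4y₁y₂) = (4.60 − 0.562)³/(4×0.562×4.60) = 65.9/10.3 = 6.37 m.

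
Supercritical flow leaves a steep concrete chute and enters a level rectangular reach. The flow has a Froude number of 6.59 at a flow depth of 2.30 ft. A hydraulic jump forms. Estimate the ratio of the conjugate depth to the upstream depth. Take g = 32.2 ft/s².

y₂/y₁ = 8.83

Fr₁ = 6.59 (given).
Sequent-depth ratio: y₂/y₁ = ½[√(1 + 8Fr₁²) − 1] = ½[√348.4 − 1] = 8.83.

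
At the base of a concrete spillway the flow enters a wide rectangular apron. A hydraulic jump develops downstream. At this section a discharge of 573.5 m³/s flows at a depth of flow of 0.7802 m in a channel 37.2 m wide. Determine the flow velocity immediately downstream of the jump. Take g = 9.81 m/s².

V₂ = 2.055 m/s

q = Q/b = 573.5/37.2 = 15.42 m²/s; V₁ = q/y₁ = 19.76 m/s. Fr₁ = V₁/√(g·y₁) = 7.142.
From the momentum equation for a rectangular channel, y₂/y₁ = ½[√(1 + 8Fr₁²) − 1] = ½[√409.12 − 1] = 9.613.
y₂ = 9.613 × 0.7802 = 7.500 m.
V₂ = q/y₂ = 15.42/7.500 = 2.055 m/s.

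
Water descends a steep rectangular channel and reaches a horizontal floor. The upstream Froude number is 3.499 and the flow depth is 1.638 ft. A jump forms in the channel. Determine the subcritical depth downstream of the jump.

y₂ = 7.328 ft

Fr₁ = 3.499 (given).
Bélanger equation: y₂/y₁ = ½[√(1 + 8Fr₁²) − 1] = ½[√98.944 − 1] = 4.474.
y₂ = 4.474 × 1.638 = 7.328 ft.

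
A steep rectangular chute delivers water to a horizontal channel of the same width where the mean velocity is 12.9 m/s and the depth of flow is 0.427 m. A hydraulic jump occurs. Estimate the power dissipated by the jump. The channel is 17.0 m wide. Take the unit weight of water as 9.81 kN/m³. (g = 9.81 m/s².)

Fr₁ = V₁/√(g·y₁) = 12.9/√(9.81×0.427) = 6.30.
From the momentum equation for a rectangular channel, y₂/y₁ = ½[√(1 + 8Fr₁²) − 1] = ½[√318.8 − 1] = 8.43.
y₂ = 8.43 × 0.427 = 3.60 m.
q = V₁·y₁ = 12.9 × 0.427 = 5.51 m²/s. V₂ = q/y₂ = 5.51/3.60 = 1.53 m/s. E₁ = y₁ + V₁²/2g = 8.91 m; E₂ = y₂ + V₂²/2g = 3.72 m. ΔE = E₁ − E₂ = 5.19 m.
Q = q·b = 5.51 × 17.0 = 93.6 m³/s. P = γ·Q·ΔE = 9.81 × 93.6 × 5.19 = 4768 kW.

P = 4768 kW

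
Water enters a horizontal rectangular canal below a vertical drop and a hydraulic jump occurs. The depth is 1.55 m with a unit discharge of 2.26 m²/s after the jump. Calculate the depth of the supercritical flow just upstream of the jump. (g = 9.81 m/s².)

y₁ = 0.353 m

V₂ = q/y₂ = 2.26/1.55 = 1.46 m/s; Fr₂ = V₂/√(g·y₂) = 0.374.
Applying the sequent-depth relation in reverse, y₁/y₂ = ½[√(1 + 8Fr₂²) − 1] = ½[√2.119 − 1] = 0.228.
y₁ = 0.228 × 1.55 = 0.353 m.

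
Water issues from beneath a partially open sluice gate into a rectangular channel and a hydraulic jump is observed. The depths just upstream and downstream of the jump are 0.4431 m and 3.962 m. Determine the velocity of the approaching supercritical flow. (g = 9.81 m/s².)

For a rectangular channel the momentum equation gives q² = ½·g·y₁·y₂·(y₁ + y₂) = ½×9.81×0.4431×3.962×4.405 = 37.93.
q = √37.93 = 6.159 m²/s.
V₁ = q/y₁ = 6.159/0.4431 = 13.90 m/s.

V₁ = 13.90 m/s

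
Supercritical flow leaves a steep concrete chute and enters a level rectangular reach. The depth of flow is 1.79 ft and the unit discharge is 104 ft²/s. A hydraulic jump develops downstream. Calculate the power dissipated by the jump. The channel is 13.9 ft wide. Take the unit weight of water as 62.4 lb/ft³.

P = 5776 hp

V₁ = q/y₁ = 104/1.79 = 58.1 ft/s. Fr₁ = V₁/√(g·y₁) = 58.1/√(32.2×1.79) = 7.65.
Sequent-depth ratio: y₂/y₁ = ½[√(1 + 8Fr₁²) − 1] = ½[√469.5 − 1] = 10.3.
y₂ = 10.3 × 1.79 = 18.5 ft.
Head loss: ΔE = (y₂ − y₁)³/(4y₁y₂) = (18.5 − 1.79)³/(4×1.79×18.5) = 4665/132 = 35.2 ft.
Q = q·b = 104 × 13.9 = 1446 cfs. P = γ·Q·ΔE/550 = 62.4 × 1446 × 35.2 / 550 = 5776 hp.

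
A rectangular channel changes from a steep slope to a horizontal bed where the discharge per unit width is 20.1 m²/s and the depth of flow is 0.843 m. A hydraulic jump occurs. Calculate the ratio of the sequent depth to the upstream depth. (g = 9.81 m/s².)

y₂/y₁ = 11.2

V₁ = q/y₁ = 20.1/0.843 = 23.8 m/s. Fr₁ = V₁/√(g·y₁) = 23.8/√(9.81×0.843) = 8.29.
Bélanger equation: y₂/y₁ = ½[√(1 + 8Fr₁²) − 1] = ½[√551.0 − 1] = 11.2.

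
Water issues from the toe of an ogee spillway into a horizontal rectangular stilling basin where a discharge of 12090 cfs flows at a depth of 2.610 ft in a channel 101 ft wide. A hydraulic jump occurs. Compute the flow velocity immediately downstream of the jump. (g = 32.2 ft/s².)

V₂ = 6.957 ft/s

q = Q/b = 12090/101 = 119.7 ft²/s; V₁ = q/y₁ = 45.86 ft/s. Fr₁ = V₁/√(g·y₁) = 5.003.
Sequent-depth ratio: y₂/y₁ = ½[√(1 + 8Fr₁²) − 1] = ½[√201.23 − 1] = 6.593.
y₂ = 6.593 × 2.610 = 17.21 ft.
V₂ = q/y₂ = 119.7/17.21 = 6.957 ft/s.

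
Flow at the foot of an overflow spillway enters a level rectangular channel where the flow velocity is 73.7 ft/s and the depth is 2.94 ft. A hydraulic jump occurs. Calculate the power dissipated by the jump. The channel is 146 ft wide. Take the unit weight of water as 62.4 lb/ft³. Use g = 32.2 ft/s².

Fr₁ = V₁/√(g·y₁) = 73.7/√(32.2×2.94) = 7.57.
Sequent-depth ratio: y₂/y₁ = ½[√(1 + 8Fr₁²) − 1] = ½[√460.0 − 1] = 10.2.
y₂ = 10.2 × 2.94 = 30.1 ft.
Head loss: ΔE = (y₂ − y₁)³/(4y₁y₂) = (30.1 − 2.94)³/(4×2.94×30.1) = 19943/353 = 56.4 ft.
q = V₁·y₁ = 73.7 × 2.94 = 217 ft²/s. Q = q·b = 217 × 146 = 31635 cfs. P = γ·Q·ΔE/550 = 62.4 × 31635 × 56.4 / 550 = 202491 hp.

P = 202491 hp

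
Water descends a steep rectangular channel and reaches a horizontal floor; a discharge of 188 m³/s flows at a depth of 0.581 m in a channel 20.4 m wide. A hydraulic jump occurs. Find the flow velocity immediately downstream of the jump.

q = Q/b = 188/20.4 = 9.22 m²/s; V₁ = q/y₁ = 15.9 m/s. Fr₁ = V₁/√(g·y₁) = 6.64.
By Bélanger, y₂/y₁ = ½[√(1 + 8Fr₁²) − 1] = ½[√354.1 − 1] = 8.91.
y₂ = 8.91 × 0.581 = 5.18 m.
V₂ = q/y₂ = 9.22/5.18 = 1.78 m/s.

V₂ = 1.78 m/s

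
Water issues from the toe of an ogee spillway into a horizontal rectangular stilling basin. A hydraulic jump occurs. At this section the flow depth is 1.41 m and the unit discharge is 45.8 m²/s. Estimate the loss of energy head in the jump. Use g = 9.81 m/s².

ΔE = 38.1 m

V₁ = q/y₁ = 45.8/1.41 = 32.5 m/s. Fr₁ = V₁/√(g·y₁) = 32.5/√(9.81×1.41) = 8.73.
By Bélanger, y₂/y₁ = ½[√(1 + 8Fr₁²) − 1] = ½[√611.2 − 1] = 11.9.
y₂ = 11.9 × 1.41 = 16.7 m.
V₂ = q/y₂ = 45.8/16.7 = 2.74 m/s. E₁ = y₁ + V₁²/2g = 55.2 m; E₂ = y₂ + V₂²/2g = 17.1 m. ΔE = E₁ − E₂ = 38.1 m.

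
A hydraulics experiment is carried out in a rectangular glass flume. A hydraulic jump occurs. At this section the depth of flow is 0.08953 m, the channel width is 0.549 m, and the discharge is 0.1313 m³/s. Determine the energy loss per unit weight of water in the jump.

ΔE = 0.1057 m

q = Q/b = 0.1313/0.549 = 0.2392 m²/s; V₁ = q/y₁ = 2.671 m/s. Fr₁ = V₁/√(g·y₁) = 2.850.
Sequent-depth ratio: y₂/y₁ = ½[√(1 + 8Fr₁²) − 1] = ½[√65.998 − 1] = 3.562.
y₂ = 3.562 × 0.08953 = 0.3189 m.
V₂ = q/y₂ = 0.2392/0.3189 = 0.7500 m/s. E₁ = y₁ + V₁²/2g = 0.4532 m; E₂ = y₂ + V₂²/2g = 0.3476 m. ΔE = E₁ − E₂ = 0.1057 m.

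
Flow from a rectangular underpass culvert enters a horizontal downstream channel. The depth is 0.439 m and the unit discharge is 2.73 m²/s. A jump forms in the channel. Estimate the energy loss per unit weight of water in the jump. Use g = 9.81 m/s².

ΔE = 0.617 m

V₁ = q/y₁ = 2.73/0.439 = 6.22 m/s. Fr₁ = V₁/√(g·y₁) = 6.22/√(9.81×0.439) = 3.00.
From the momentum equation for a rectangular channel, y₂/y₁ = ½[√(1 + 8Fr₁²) − 1] = ½[√72.84 − 1] = 3.77.
y₂ = 3.77 × 0.439 = 1.65 m.
Head loss: ΔE = (y₂ − y₁)³/(4y₁y₂) = (1.65 − 0.439)³/(4×0.439×1.65) = 1.79/2.90 = 0.617 m.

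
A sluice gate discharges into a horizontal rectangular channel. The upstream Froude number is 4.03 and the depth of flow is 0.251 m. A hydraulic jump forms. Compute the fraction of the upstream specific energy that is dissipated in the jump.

Fr₁ = 4.03 (given).
By Bélanger, y₂/y₁ = ½[√(1 + 8Fr₁²) − 1] = ½[√130.9 − 1] = 5.22.
y₂ = 5.22 × 0.251 = 1.31 m.
E₁ = y₁(1 + Fr₁²/2) = 0.251×(1 + 4.03²/2) = 2.29 m. ΔE = (y₂ − y₁)³/(4y₁y₂) = 0.904 m. ΔE/E₁ = 0.904/2.29 = 0.395.

ΔE/E₁ = 0.395 (39.5%)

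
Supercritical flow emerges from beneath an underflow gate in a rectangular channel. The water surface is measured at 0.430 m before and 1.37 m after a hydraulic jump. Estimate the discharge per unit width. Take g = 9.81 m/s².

q = 2.28 m²/s

For a rectangular channel the momentum equation gives q² = ½·g·y₁·y₂·(y₁ + y₂) = ½×9.81×0.430×1.37×1.80 = 5.20.
q = √5.20 = 2.28 m²/s.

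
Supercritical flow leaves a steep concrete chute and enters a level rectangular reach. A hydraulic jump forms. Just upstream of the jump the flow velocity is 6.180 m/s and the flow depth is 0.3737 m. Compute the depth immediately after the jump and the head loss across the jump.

y₂ = 1.529 m; ΔE = 0.6749 m

Fr₁ = V₁/√(g·y₁) = 6.180/√(9.81×0.3737) = 3.228.
Bélanger equation: y₂/y₁ = ½[√(1 + 8Fr₁²) − 1] = ½[√84.344 − 1] = 4.092.
y₂ = 4.092 × 0.3737 = 1.529 m.
Head loss: ΔE = (y₂ − y₁)³/(4y₁y₂) = (1.529 − 0.3737)³/(4×0.3737×1.529) = 1.543/2.286 = 0.6749 m.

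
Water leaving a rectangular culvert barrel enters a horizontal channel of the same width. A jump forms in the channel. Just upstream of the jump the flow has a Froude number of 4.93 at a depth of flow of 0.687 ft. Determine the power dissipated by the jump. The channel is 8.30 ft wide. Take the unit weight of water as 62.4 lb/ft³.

P = 65.7 hp

Fr₁ = 4.93 (given).
By Bélanger, y₂/y₁ = ½[√(1 + 8Fr₁²) − 1] = ½[√195.4 − 1] = 6.49.
y₂ = 6.49 × 0.687 = 4.46 ft.
Head loss: ΔE = (y₂ − y₁)³/(4y₁y₂) = (4.46 − 0.687)³/(4×0.687×4.46) = 53.7/12.3 = 4.38 ft.
V₁ = Fr₁·√(g·y₁) = 4.93×√(32.2×0.687) = 23.2 ft/s; q = V₁·y₁ = 15.9 ft²/s. Q = q·b = 15.9 × 8.30 = 132 cfs. P = γ·Q·ΔE/550 = 62.4 × 132 × 4.38 / 550 = 65.7 hp.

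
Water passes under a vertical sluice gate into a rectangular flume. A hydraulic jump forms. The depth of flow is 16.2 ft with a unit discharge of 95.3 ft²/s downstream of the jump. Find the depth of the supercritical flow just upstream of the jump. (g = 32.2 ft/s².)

y₁ = 1.92 ft

V₂ = q/y₂ = 95.3/16.2 = 5.88 ft/s; Fr₂ = V₂/√(g·y₂) = 0.258.
The Bélanger relation is symmetric: y₁/y₂ = ½[√(1 + 8Fr₂²) − 1] = ½[√1.531 − 1] = 0.119.
y₁ = 0.119 × 16.2 = 1.92 ft.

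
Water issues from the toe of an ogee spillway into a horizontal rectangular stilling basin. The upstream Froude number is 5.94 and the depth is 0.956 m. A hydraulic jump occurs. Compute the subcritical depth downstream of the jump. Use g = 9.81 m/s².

Fr₁ = 5.94 (given).
Sequent-depth ratio: y₂/y₁ = ½[√(1 + 8Fr₁²) − 1] = ½[√283.3 − 1] = 7.92.
y₂ = 7.92 × 0.956 = 7.57 m.

y₂ = 7.57 m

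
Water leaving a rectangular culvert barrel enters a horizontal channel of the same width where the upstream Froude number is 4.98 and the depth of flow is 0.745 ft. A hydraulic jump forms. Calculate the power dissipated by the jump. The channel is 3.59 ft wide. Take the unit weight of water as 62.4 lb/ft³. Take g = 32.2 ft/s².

P = 36.1 hp

Fr₁ = 4.98 (given).
Sequent-depth ratio: y₂/y₁ = ½[√(1 + 8Fr₁²) − 1] = ½[√199.4 − 1] = 6.56.
y₂ = 6.56 × 0.745 = 4.89 ft.
Head loss: ΔE = (y₂ − y₁)³/(4y₁y₂) = (4.89 − 0.745)³/(4×0.745×4.89) = 71.1/14.6 = 4.88 ft.
V₁ = Fr₁·√(g·y₁) = 4.98×√(32.2×0.745) = 24.4 ft/s; q = V₁·y₁ = 18.2 ft²/s. Q = q·b = 18.2 × 3.59 = 65.2 cfs. P = γ·Q·ΔE/550 = 62.4 × 65.2 × 4.88 / 550 = 36.1 hp.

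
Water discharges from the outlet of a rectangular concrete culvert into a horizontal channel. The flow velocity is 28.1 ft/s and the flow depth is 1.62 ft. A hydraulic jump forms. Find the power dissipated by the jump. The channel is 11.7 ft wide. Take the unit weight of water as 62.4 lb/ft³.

Fr₁ = V₁/√(g·y₁) = 28.1/√(32.2×1.62) = 3.89.
By Bélanger, y₂/y₁ = ½[√(1 + 8Fr₁²) − 1] = ½[√122.1 − 1] = 5.02.
y₂ = 5.02 × 1.62 = 8.14 ft.
q = V₁·y₁ = 28.1 × 1.62 = 45.5 ft²/s. V₂ = q/y₂ = 45.5/8.14 = 5.59 ft/s. E₁ = y₁ + V₁²/2g = 13.9 ft; E₂ = y₂ + V₂²/2g = 8.63 ft. ΔE = E₁ − E₂ = 5.26 ft.
Q = q·b = 45.5 × 11.7 = 533 cfs. P = γ·Q·ΔE/550 = 62.4 × 533 × 5.26 / 550 = 318 hp.

P = 318 hp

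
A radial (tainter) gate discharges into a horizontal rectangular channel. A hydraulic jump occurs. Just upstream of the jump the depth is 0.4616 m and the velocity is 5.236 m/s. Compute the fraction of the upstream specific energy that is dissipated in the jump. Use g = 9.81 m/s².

Fr₁ = V₁/√(g·y₁) = 5.236/√(9.81×0.4616) = 2.461.
From the momentum equation for a rectangular channel, y₂/y₁ = ½[√(1 + 8Fr₁²) − 1] = ½[√49.434 − 1] = 3.015.
y₂ = 3.015 × 0.4616 = 1.392 m.
E₁ = y₁ + V₁²/2g = 1.859 m. ΔE = (y₂ − y₁)³/(4y₁y₂) = 0.3133 m. ΔE/E₁ = 0.3133/1.859 = 0.169.

ΔE/E₁ = 0.169 (16.9%)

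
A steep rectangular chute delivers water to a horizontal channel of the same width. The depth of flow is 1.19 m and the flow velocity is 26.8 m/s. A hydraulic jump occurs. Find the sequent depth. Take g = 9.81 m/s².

y₂ = 12.6 m

Fr₁ = V₁/√(g·y₁) = 26.8/√(9.81×1.19) = 7.84.
By Bélanger, y₂/y₁ = ½[√(1 + 8Fr₁²) − 1] = ½[√493.2 − 1] = 10.6.
y₂ = 10.6 × 1.19 = 12.6 m.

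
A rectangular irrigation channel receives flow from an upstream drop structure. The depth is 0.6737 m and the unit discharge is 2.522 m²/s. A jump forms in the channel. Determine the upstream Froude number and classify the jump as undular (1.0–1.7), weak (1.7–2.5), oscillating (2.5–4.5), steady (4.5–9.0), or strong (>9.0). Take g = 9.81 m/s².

Fr₁ = 1.456; undular jump

V₁ = q/y₁ = 2.522/0.6737 = 3.744 m/s. Fr₁ = V₁/√(g·y₁) = 3.744/√(9.81×0.6737) = 1.456.
Fr₁ = 1.456 lies in the undular range.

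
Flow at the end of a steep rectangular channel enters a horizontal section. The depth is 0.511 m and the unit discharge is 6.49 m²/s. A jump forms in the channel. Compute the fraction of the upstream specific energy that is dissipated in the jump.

V₁ = q/y₁ = 6.49/0.511 = 12.7 m/s. Fr₁ = V₁/√(g·y₁) = 12.7/√(9.81×0.511) = 5.67.
Sequent-depth ratio: y₂/y₁ = ½[√(1 + 8Fr₁²) − 1] = ½[√258.4 − 1] = 7.54.
y₂ = 7.54 × 0.511 = 3.85 m.
E₁ = y₁ + V₁²/2g = 8.73 m. ΔE = (y₂ − y₁)³/(4y₁y₂) = 4.74 m. ΔE/E₁ = 4.74/8.73 = 0.542.

ΔE/E₁ = 0.542 (54.2%)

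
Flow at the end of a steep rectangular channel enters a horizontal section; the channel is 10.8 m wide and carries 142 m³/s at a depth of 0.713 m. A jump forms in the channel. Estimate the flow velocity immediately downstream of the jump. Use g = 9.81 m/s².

V₂ = 1.97 m/s

q = Q/b = 142/10.8 = 13.1 m²/s; V₁ = q/y₁ = 18.4 m/s. Fr₁ = V₁/√(g·y₁) = 6.97.
Sequent-depth ratio: y₂/y₁ = ½[√(1 + 8Fr₁²) − 1] = ½[√389.9 − 1] = 9.37.
y₂ = 9.37 × 0.713 = 6.68 m.
V₂ = q/y₂ = 13.1/6.68 = 1.97 m/s.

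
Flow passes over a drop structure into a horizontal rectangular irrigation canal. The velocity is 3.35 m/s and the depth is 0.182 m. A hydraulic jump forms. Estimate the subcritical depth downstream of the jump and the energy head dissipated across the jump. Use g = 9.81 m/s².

y₂ = 0.561 m; ΔE = 0.133 m

Fr₁ = V₁/√(g·y₁) = 3.35/√(9.81×0.182) = 2.51.
By Bélanger, y₂/y₁ = ½[√(1 + 8Fr₁²) − 1] = ½[√51.29 − 1] = 3.08.
y₂ = 3.08 × 0.182 = 0.561 m.
Head loss: ΔE = (y₂ − y₁)³/(4y₁y₂) = (0.561 − 0.182)³/(4×0.182×0.561) = 0.0543/0.408 = 0.133 m.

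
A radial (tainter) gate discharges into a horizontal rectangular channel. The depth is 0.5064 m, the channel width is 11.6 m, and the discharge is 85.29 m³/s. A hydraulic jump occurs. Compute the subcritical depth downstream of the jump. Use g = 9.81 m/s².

q = Q/b = 85.29/11.6 = 7.353 m²/s; V₁ = q/y₁ = 14.52 m/s. Fr₁ = V₁/√(g·y₁) = 6.514.
Conjugate-depth relation: y₂/y₁ = ½[√(1 + 8Fr₁²) − 1] = ½[√340.48 − 1] = 8.726.
y₂ = 8.726 × 0.5064 = 4.419 m.

y₂ = 4.419 m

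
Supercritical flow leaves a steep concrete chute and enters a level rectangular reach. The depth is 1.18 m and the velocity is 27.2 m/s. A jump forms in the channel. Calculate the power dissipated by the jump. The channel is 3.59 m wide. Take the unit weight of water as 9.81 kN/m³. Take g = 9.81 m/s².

Fr₁ = V₁/√(g·y₁) = 27.2/√(9.81×1.18) = 7.99.
Conjugate-depth relation: y₂/y₁ = ½[√(1 + 8Fr₁²) − 1] = ½[√512.3 − 1] = 10.8.
y₂ = 10.8 × 1.18 = 12.8 m.
q = V₁·y₁ = 27.2 × 1.18 = 32.1 m²/s. V₂ = q/y₂ = 32.1/12.8 = 2.51 m/s. E₁ = y₁ + V₁²/2g = 38.9 m; E₂ = y₂ + V₂²/2g = 13.1 m. ΔE = E₁ − E₂ = 25.8 m.
Q = q·b = 32.1 × 3.59 = 115 m³/s. P = γ·Q·ΔE = 9.81 × 115 × 25.8 = 29165 kW.

P = 29165 kW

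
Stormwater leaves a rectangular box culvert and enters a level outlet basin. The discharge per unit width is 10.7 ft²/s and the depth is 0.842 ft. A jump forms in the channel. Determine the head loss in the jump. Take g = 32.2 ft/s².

ΔE = 0.553 ft

V₁ = q/y₁ = 10.7/0.842 = 12.7 ft/s. Fr₁ = V₁/√(g·y₁) = 12.7/√(32.2×0.842) = 2.44.
From the momentum equation for a rectangular channel, y₂/y₁ = ½[√(1 + 8Fr₁²) − 1] = ½[√48.65 − 1] = 2.99.
y₂ = 2.99 × 0.842 = 2.52 ft.
Head loss: ΔE = (y₂ − y₁)³/(4y₁y₂) = (2.52 − 0.842)³/(4×0.842×2.52) = 4.69/8.47 = 0.553 ft.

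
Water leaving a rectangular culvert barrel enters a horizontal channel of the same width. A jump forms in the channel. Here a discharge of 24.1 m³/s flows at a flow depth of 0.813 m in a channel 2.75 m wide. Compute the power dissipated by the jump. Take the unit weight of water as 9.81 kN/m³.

P = 589 kW

q = Q/b = 24.1/2.75 = 8.76 m²/s; V₁ = q/y₁ = 10.8 m/s. Fr₁ = V₁/√(g·y₁) = 3.82.
From the momentum equation for a rectangular channel, y₂/y₁ = ½[√(1 + 8Fr₁²) − 1] = ½[√117.6 − 1] = 4.92.
y₂ = 4.92 × 0.813 = 4.00 m.
Head loss: ΔE = (y₂ − y₁)³/(4y₁y₂) = (4.00 − 0.813)³/(4×0.813×4.00) = 32.4/13.0 = 2.49 m.
P = γ·Q·ΔE = 9.81 × 24.1 × 2.49 = 589 kW.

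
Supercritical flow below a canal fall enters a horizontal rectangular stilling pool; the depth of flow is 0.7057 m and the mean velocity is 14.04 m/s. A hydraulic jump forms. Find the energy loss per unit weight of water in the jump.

ΔE = 5.567 m

Fr₁ = V₁/√(g·y₁) = 14.04/√(9.81×0.7057) = 5.336.
Conjugate-depth relation: y₂/y₁ = ½[√(1 + 8Fr₁²) − 1] = ½[√228.79 − 1] = 7.063.
y₂ = 7.063 × 0.7057 = 4.984 m.
q = V₁·y₁ = 14.04 × 0.7057 = 9.908 m²/s. V₂ = q/y₂ = 9.908/4.984 = 1.988 m/s. E₁ = y₁ + V₁²/2g = 10.75 m; E₂ = y₂ + V₂²/2g = 5.186 m. ΔE = E₁ − E₂ = 5.567 m.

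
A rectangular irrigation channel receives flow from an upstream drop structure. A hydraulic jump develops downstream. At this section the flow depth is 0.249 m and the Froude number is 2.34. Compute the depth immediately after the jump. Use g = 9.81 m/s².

Fr₁ = 2.34 (given).
Bélanger equation: y₂/y₁ = ½[√(1 + 8Fr₁²) − 1] = ½[√44.80 − 1] = 2.85.
y₂ = 2.85 × 0.249 = 0.709 m.

y₂ = 0.709 m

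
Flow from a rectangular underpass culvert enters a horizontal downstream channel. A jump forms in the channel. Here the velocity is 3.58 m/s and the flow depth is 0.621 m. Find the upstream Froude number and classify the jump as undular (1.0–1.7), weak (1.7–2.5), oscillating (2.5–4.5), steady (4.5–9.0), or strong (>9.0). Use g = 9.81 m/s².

Fr₁ = V₁/√(g·y₁) = 3.58/√(9.81×0.621) = 1.45.
Fr₁ = 1.45 lies in the undular range.

Fr₁ = 1.45; undular jump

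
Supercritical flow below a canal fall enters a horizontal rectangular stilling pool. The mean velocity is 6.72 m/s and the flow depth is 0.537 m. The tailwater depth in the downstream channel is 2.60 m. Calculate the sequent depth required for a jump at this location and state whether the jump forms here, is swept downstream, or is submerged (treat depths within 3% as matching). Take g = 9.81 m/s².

Fr₁ = V₁/√(g·y₁) = 6.72/√(9.81×0.537) = 2.93.
Conjugate-depth relation: y₂/y₁ = ½[√(1 + 8Fr₁²) − 1] = ½[√69.58 − 1] = 3.67.
y₂ = 3.67 × 0.537 = 1.97 m.
Tailwater y_tw = 2.60 m: y_tw > y₂, so the jump is submerged.

y₂ = 1.97 m; the jump is submerged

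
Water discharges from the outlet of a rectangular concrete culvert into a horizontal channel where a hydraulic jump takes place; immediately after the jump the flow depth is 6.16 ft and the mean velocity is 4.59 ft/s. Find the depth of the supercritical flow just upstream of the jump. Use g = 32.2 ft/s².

Fr₂ = V₂/√(g·y₂) = 4.59/√(32.2×6.16) = 0.326.
Since the conjugate-depth ratio holds either way, y₁/y₂ = ½[√(1 + 8Fr₂²) − 1] = ½[√1.850 − 1] = 0.180.
y₁ = 0.180 × 6.16 = 1.11 ft.

y₁ = 1.11 ft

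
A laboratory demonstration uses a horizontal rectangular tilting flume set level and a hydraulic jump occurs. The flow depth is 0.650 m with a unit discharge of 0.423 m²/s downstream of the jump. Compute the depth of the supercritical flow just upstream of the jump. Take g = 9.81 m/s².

y₁ = 0.0772 m

V₂ = q/y₂ = 0.423/0.650 = 0.651 m/s; Fr₂ = V₂/√(g·y₂) = 0.258.
Applying the sequent-depth relation in reverse, y₁/y₂ = ½[√(1 + 8Fr₂²) − 1] = ½[√1.531 − 1] = 0.119.
y₁ = 0.119 × 0.650 = 0.0772 m.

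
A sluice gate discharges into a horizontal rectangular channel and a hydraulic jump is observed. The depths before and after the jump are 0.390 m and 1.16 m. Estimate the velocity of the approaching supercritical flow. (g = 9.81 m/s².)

For a rectangular channel the momentum equation gives q² = ½·g·y₁·y₂·(y₁ + y₂) = ½×9.81×0.390×1.16×1.55 = 3.44.
q = √3.44 = 1.85 m²/s.
V₁ = q/y₁ = 1.85/0.390 = 4.76 m/s.

V₁ = 4.76 m/s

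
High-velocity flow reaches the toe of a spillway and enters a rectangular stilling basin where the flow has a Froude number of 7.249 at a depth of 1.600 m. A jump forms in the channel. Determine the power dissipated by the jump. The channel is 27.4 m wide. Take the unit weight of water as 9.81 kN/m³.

Fr₁ = 7.249 (given).
Bélanger equation: y₂/y₁ = ½[√(1 + 8Fr₁²) − 1] = ½[√421.38 − 1] = 9.764.
y₂ = 9.764 × 1.600 = 15.62 m.
Head loss: ΔE = (y₂ − y₁)³/(4y₁y₂) = (15.62 − 1.600)³/(4×1.600×15.62) = 2757/99.98 = 27.58 m.
V₁ = Fr₁·√(g·y₁) = 7.249×√(9.81×1.600) = 28.72 m/s; q = V₁·y₁ = 45.95 m²/s. Q = q·b = 45.95 × 27.4 = 1259 m³/s. P = γ·Q·ΔE = 9.81 × 1259 × 27.58 = 340591 kW.

P = 340591 kW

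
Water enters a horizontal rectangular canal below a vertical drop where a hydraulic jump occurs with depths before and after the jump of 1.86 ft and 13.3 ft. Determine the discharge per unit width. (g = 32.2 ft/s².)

q = 77.7 ft²/s

For a rectangular channel the momentum equation gives q² = ½·g·y₁·y₂·(y₁ + y₂) = ½×32.2×1.86×13.3×15.2 = 6038.
q = √6038 = 77.7 ft²/s.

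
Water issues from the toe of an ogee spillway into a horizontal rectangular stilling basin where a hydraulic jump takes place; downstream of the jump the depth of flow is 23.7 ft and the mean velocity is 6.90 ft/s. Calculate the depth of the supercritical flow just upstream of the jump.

Fr₂ = V₂/√(g·y₂) = 6.90/√(32.2×23.7) = 0.250.
Applying the sequent-depth relation in reverse, y₁/y₂ = ½[√(1 + 8Fr₂²) − 1] = ½[√1.499 − 1] = 0.112.
y₁ = 0.112 × 23.7 = 2.66 ft.

y₁ = 2.66 ft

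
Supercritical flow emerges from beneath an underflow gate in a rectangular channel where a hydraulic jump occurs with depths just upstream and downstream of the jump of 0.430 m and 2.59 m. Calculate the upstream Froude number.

Fr₁ = 4.60

For a rectangular channel the momentum equation gives q² = ½·g·y₁·y₂·(y₁ + y₂) = ½×9.81×0.430×2.59×3.02 = 16.5.
q = √16.5 = 4.06 m²/s.
V₁ = q/y₁ = 9.45 m/s; Fr₁ = V₁/√(g·y₁) = 4.60.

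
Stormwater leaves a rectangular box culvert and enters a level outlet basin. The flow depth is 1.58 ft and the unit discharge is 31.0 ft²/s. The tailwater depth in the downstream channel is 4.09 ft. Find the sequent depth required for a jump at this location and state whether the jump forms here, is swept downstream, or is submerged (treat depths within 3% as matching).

V₁ = q/y₁ = 31.0/1.58 = 19.6 ft/s. Fr₁ = V₁/√(g·y₁) = 19.6/√(32.2×1.58) = 2.75.
Sequent-depth ratio: y₂/y₁ = ½[√(1 + 8Fr₁²) − 1] = ½[√61.53 − 1] = 3.42.
y₂ = 3.42 × 1.58 = 5.41 ft.
Tailwater y_tw = 4.09 ft: y_tw < y₂, so the jump is swept downstream.

y₂ = 5.41 ft; the jump is swept downstream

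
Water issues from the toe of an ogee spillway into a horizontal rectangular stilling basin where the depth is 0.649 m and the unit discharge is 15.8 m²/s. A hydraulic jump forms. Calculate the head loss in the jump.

ΔE = 22.1 m

V₁ = q/y₁ = 15.8/0.649 = 24.3 m/s. Fr₁ = V₁/√(g·y₁) = 24.3/√(9.81×0.649) = 9.65.
By Bélanger, y₂/y₁ = ½[√(1 + 8Fr₁²) − 1] = ½[√745.7 − 1] = 13.2.
y₂ = 13.2 × 0.649 = 8.54 m.
Head loss: ΔE = (y₂ − y₁)³/(4y₁y₂) = (8.54 − 0.649)³/(4×0.649×8.54) = 491/22.2 = 22.1 m.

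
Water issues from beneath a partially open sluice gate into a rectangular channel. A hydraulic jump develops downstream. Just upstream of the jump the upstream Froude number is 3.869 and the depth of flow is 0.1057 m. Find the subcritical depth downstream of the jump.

Fr₁ = 3.869 (given).
By Bélanger, y₂/y₁ = ½[√(1 + 8Fr₁²) − 1] = ½[√120.75 − 1] = 4.994.
y₂ = 4.994 × 0.1057 = 0.5279 m.

y₂ = 0.5279 m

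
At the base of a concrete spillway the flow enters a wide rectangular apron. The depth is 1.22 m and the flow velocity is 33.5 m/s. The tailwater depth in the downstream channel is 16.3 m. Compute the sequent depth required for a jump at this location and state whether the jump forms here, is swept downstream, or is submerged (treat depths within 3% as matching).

y₂ = 16.1 m; the jump forms here

Fr₁ = V₁/√(g·y₁) = 33.5/√(9.81×1.22) = 9.68.
By Bélanger, y₂/y₁ = ½[√(1 + 8Fr₁²) − 1] = ½[√751.2 − 1] = 13.2.
y₂ = 13.2 × 1.22 = 16.1 m.
Tailwater y_tw = 16.3 m: y_tw ≈ y₂, so the jump forms here.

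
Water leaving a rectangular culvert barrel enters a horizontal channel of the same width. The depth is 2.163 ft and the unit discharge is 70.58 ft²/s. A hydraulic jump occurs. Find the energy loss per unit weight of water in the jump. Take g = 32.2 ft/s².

ΔE = 7.121 ft

V₁ = q/y₁ = 70.58/2.163 = 32.63 ft/s. Fr₁ = V₁/√(g·y₁) = 32.63/√(32.2×2.163) = 3.910.
Bélanger equation: y₂/y₁ = ½[√(1 + 8Fr₁²) − 1] = ½[√123.30 − 1] = 5.052.
y₂ = 5.052 × 2.163 = 10.93 ft.
Head loss: ΔE = (y₂ − y₁)³/(4y₁y₂) = (10.93 − 2.163)³/(4×2.163×10.93) = 673.3/94.55 = 7.121 ft.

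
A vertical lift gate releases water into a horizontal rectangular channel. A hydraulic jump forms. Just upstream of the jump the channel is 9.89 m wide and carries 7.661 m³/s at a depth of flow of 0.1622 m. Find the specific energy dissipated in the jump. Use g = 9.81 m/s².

ΔE = 0.4847 m

q = Q/b = 7.661/9.89 = 0.7746 m²/s; V₁ = q/y₁ = 4.776 m/s. Fr₁ = V₁/√(g·y₁) = 3.786.
Sequent-depth ratio: y₂/y₁ = ½[√(1 + 8Fr₁²) − 1] = ½[√115.67 − 1] = 4.877.
y₂ = 4.877 × 0.1622 = 0.7911 m.
V₂ = q/y₂ = 0.7746/0.7911 = 0.9791 m/s. E₁ = y₁ + V₁²/2g = 1.325 m; E₂ = y₂ + V₂²/2g = 0.8400 m. ΔE = E₁ − E₂ = 0.4847 m.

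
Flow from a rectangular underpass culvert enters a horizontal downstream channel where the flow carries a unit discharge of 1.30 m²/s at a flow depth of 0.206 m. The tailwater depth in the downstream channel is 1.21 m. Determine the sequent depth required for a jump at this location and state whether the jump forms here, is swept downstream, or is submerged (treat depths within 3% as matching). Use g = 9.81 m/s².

V₁ = q/y₁ = 1.30/0.206 = 6.31 m/s. Fr₁ = V₁/√(g·y₁) = 6.31/√(9.81×0.206) = 4.44.
Sequent-depth ratio: y₂/y₁ = ½[√(1 + 8Fr₁²) − 1] = ½[√158.7 − 1] = 5.80.
y₂ = 5.80 × 0.206 = 1.19 m.
Tailwater y_tw = 1.21 m: y_tw ≈ y₂, so the jump forms here.

y₂ = 1.19 m; the jump forms here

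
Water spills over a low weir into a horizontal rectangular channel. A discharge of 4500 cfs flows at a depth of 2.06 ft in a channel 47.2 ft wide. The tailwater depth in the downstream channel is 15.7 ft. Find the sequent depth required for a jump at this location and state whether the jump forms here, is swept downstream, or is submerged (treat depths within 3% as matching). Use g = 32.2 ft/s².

q = Q/b = 4500/47.2 = 95.3 ft²/s; V₁ = q/y₁ = 46.3 ft/s. Fr₁ = V₁/√(g·y₁) = 5.68.
By Bélanger, y₂/y₁ = ½[√(1 + 8Fr₁²) − 1] = ½[√259.3 − 1] = 7.55.
y₂ = 7.55 × 2.06 = 15.6 ft.
Tailwater y_tw = 15.7 ft: y_tw ≈ y₂, so the jump forms here.

y₂ = 15.6 ft; the jump forms here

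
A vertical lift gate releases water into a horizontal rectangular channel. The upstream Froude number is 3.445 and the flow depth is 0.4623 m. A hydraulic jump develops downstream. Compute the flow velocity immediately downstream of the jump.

V₂ = 1.668 m/s

Fr₁ = 3.445 (given).
Bélanger equation: y₂/y₁ = ½[√(1 + 8Fr₁²) − 1] = ½[√95.944 − 1] = 4.398.
y₂ = 4.398 × 0.4623 = 2.033 m.
V₁ = Fr₁·√(g·y₁) = 3.445×√(9.81×0.4623) = 7.336 m/s; q = V₁·y₁ = 3.392 m²/s.
V₂ = q/y₂ = 3.392/2.033 = 1.668 m/s.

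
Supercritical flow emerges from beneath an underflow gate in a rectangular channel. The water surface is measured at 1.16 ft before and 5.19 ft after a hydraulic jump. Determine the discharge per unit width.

For a rectangular channel the momentum equation gives q² = ½·g·y₁·y₂·(y₁ + y₂) = ½×32.2×1.16×5.19×6.35 = 615.
q = √615 = 24.8 ft²/s.

q = 24.8 ft²/s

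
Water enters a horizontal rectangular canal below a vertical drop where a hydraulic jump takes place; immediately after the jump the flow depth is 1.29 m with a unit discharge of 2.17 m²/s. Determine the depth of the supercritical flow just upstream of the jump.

y₁ = 0.432 m

V₂ = q/y₂ = 2.17/1.29 = 1.68 m/s; Fr₂ = V₂/√(g·y₂) = 0.473.
Since the conjugate-depth ratio holds either way, y₁/y₂ = ½[√(1 + 8Fr₂²) − 1] = ½[√2.789 − 1] = 0.335.
y₁ = 0.335 × 1.29 = 0.432 m.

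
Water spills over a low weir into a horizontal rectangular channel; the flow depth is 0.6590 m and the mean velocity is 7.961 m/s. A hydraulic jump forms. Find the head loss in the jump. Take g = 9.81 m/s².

Fr₁ = V₁/√(g·y₁) = 7.961/√(9.81×0.6590) = 3.131.
Sequent-depth ratio: y₂/y₁ = ½[√(1 + 8Fr₁²) − 1] = ½[√79.428 − 1] = 3.956.
y₂ = 3.956 × 0.6590 = 2.607 m.
Head loss: ΔE = (y₂ − y₁)³/(4y₁y₂) = (2.607 − 0.6590)³/(4×0.6590×2.607) = 7.393/6.872 = 1.076 m.

ΔE = 1.076 m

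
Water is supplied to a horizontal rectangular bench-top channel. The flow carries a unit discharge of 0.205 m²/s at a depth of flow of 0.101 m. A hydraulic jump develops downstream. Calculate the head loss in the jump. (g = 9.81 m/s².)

ΔE = 0.0302 m

V₁ = q/y₁ = 0.205/0.101 = 2.03 m/s. Fr₁ = V₁/√(g·y₁) = 2.03/√(9.81×0.101) = 2.04.
Bélanger equation: y₂/y₁ = ½[√(1 + 8Fr₁²) − 1] = ½[√34.26 − 1] = 2.43.
y₂ = 2.43 × 0.101 = 0.245 m.
V₂ = q/y₂ = 0.205/0.245 = 0.836 m/s. E₁ = y₁ + V₁²/2g = 0.311 m; E₂ = y₂ + V₂²/2g = 0.281 m. ΔE = E₁ − E₂ = 0.0302 m.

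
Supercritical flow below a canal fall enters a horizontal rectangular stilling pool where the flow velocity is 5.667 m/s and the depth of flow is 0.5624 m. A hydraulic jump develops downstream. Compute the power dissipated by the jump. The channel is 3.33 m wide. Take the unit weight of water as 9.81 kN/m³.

P = 36.73 kW

Fr₁ = V₁/√(g·y₁) = 5.667/√(9.81×0.5624) = 2.413.
Sequent-depth ratio: y₂/y₁ = ½[√(1 + 8Fr₁²) − 1] = ½[√47.567 − 1] = 2.948.
y₂ = 2.948 × 0.5624 = 1.658 m.
q = V₁·y₁ = 5.667 × 0.5624 = 3.187 m²/s. V₂ = q/y₂ = 3.187/1.658 = 1.922 m/s. E₁ = y₁ + V₁²/2g = 2.199 m; E₂ = y₂ + V₂²/2g = 1.846 m. ΔE = E₁ − E₂ = 0.3527 m.
Q = q·b = 3.187 × 3.33 = 10.61 m³/s. P = γ·Q·ΔE = 9.81 × 10.61 × 0.3527 = 36.73 kW.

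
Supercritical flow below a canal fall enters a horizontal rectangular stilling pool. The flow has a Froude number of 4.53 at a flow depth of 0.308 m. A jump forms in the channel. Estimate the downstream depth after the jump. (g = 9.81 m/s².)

y₂ = 1.83 m

Fr₁ = 4.53 (given).
From the momentum equation for a rectangular channel, y₂/y₁ = ½[√(1 + 8Fr₁²) − 1] = ½[√165.2 − 1] = 5.93.
y₂ = 5.93 × 0.308 = 1.83 m.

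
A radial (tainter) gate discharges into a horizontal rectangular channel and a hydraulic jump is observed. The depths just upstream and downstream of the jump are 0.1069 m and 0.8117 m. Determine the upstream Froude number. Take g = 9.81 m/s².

Fr₁ = 5.712

For a rectangular channel the momentum equation gives q² = ½·g·y₁·y₂·(y₁ + y₂) = ½×9.81×0.1069×0.8117×0.9186 = 0.3910.
q = √0.3910 = 0.6253 m²/s.
V₁ = q/y₁ = 5.849 m/s; Fr₁ = V₁/√(g·y₁) = 5.712.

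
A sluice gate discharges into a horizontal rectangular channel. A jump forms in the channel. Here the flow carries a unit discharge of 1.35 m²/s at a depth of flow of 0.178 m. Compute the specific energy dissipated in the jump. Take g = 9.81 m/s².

V₁ = q/y₁ = 1.35/0.178 = 7.58 m/s. Fr₁ = V₁/√(g·y₁) = 7.58/√(9.81×0.178) = 5.74.
Conjugate-depth relation: y₂/y₁ = ½[√(1 + 8Fr₁²) − 1] = ½[√264.5 − 1] = 7.63.
y₂ = 7.63 × 0.178 = 1.36 m.
V₂ = q/y₂ = 1.35/1.36 = 0.994 m/s. E₁ = y₁ + V₁²/2g = 3.11 m; E₂ = y₂ + V₂²/2g = 1.41 m. ΔE = E₁ − E₂ = 1.70 m.

ΔE = 1.70 m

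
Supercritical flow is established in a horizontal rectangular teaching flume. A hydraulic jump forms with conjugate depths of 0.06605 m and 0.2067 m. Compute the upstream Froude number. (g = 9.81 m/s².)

Fr₁ = 2.542

For a rectangular channel the momentum equation gives q² = ½·g·y₁·y₂·(y₁ + y₂) = ½×9.81×0.06605×0.2067×0.2727 = 0.01826.
q = √0.01826 = 0.1351 m²/s.
V₁ = q/y₁ = 2.046 m/s; Fr₁ = V₁/√(g·y₁) = 2.542.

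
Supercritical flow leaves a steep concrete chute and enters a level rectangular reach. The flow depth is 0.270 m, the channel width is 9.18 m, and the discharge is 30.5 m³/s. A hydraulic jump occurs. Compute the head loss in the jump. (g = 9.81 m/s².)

q = Q/b = 30.5/9.18 = 3.32 m²/s; V₁ = q/y₁ = 12.3 m/s. Fr₁ = V₁/√(g·y₁) = 7.56.
From the momentum equation for a rectangular channel, y₂/y₁ = ½[√(1 + 8Fr₁²) − 1] = ½[√458.3 − 1] = 10.2.
y₂ = 10.2 × 0.270 = 2.76 m.
Head loss: ΔE = (y₂ − y₁)³/(4y₁y₂) = (2.76 − 0.270)³/(4×0.270×2.76) = 15.3/2.98 = 5.16 m.

ΔE = 5.16 m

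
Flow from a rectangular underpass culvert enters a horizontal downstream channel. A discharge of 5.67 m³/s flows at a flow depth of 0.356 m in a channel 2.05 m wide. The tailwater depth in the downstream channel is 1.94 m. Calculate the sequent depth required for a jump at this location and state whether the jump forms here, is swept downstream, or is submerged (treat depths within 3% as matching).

q = Q/b = 5.67/2.05 = 2.77 m²/s; V₁ = q/y₁ = 7.77 m/s. Fr₁ = V₁/√(g·y₁) = 4.16.
By Bélanger, y₂/y₁ = ½[√(1 + 8Fr₁²) − 1] = ½[√139.3 − 1] = 5.40.
y₂ = 5.40 × 0.356 = 1.92 m.
Tailwater y_tw = 1.94 m: y_tw ≈ y₂, so the jump forms here.

y₂ = 1.92 m; the jump forms here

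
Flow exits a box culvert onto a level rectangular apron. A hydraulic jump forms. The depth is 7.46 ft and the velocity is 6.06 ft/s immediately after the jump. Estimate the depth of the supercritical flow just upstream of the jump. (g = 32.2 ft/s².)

y₁ = 1.83 ft

Fr₂ = V₂/√(g·y₂) = 6.06/√(32.2×7.46) = 0.391.
From the momentum equation (using Fr₂), y₁/y₂ = ½[√(1 + 8Fr₂²) − 1] = ½[√2.223 − 1] = 0.245.
y₁ = 0.245 × 7.46 = 1.83 ft.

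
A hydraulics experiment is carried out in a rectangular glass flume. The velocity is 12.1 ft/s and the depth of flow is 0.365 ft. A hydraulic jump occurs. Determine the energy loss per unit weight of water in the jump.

ΔE = 0.878 ft

Fr₁ = V₁/√(g·y₁) = 12.1/√(32.2×0.365) = 3.53.
Bélanger equation: y₂/y₁ = ½[√(1 + 8Fr₁²) − 1] = ½[√100.7 − 1] = 4.52.
y₂ = 4.52 × 0.365 = 1.65 ft.
q = V₁·y₁ = 12.1 × 0.365 = 4.42 ft²/s. V₂ = q/y₂ = 4.42/1.65 = 2.68 ft/s. E₁ = y₁ + V₁²/2g = 2.64 ft; E₂ = y₂ + V₂²/2g = 1.76 ft. ΔE = E₁ − E₂ = 0.878 ft.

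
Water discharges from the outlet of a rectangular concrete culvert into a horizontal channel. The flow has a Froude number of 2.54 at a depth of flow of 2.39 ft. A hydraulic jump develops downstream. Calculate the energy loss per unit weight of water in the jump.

ΔE = 1.84 ft

Fr₁ = 2.54 (given).
Conjugate-depth relation: y₂/y₁ = ½[√(1 + 8Fr₁²) − 1] = ½[√52.61 − 1] = 3.13.
y₂ = 3.13 × 2.39 = 7.47 ft.
Head loss: ΔE = (y₂ − y₁)³/(4y₁y₂) = (7.47 − 2.39)³/(4×2.39×7.47) = 131/71.4 = 1.84 ft.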